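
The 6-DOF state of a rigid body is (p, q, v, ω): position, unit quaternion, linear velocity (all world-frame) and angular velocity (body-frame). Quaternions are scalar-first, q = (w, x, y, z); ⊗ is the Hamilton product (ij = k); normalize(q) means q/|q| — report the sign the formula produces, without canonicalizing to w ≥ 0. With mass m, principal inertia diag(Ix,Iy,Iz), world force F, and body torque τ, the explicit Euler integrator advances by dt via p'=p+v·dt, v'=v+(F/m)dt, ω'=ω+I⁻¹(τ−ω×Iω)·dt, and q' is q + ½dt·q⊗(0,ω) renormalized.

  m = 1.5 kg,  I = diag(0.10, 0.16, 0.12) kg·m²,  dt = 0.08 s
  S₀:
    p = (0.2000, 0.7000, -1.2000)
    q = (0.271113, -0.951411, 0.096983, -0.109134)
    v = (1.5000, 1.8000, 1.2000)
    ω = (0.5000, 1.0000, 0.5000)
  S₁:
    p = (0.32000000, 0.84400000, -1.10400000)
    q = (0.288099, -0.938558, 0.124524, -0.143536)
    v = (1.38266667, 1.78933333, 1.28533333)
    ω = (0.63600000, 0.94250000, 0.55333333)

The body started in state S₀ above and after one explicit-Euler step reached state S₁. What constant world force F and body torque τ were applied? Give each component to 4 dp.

F = (-2.2000, -0.2000, 1.6000)
τ = (0.1500, -0.1200, 0.1100)

Δv = v₁−v₀ = (-0.11733333, -0.01066667, 0.08533333)
F = m·Δv/dt = (-2.2000, -0.2000, 1.6000)
Δω = ω₁−ω₀ = (0.13600000, -0.05750000, 0.05333333)
applied torque τ = (0.1500, -0.1200, 0.1100)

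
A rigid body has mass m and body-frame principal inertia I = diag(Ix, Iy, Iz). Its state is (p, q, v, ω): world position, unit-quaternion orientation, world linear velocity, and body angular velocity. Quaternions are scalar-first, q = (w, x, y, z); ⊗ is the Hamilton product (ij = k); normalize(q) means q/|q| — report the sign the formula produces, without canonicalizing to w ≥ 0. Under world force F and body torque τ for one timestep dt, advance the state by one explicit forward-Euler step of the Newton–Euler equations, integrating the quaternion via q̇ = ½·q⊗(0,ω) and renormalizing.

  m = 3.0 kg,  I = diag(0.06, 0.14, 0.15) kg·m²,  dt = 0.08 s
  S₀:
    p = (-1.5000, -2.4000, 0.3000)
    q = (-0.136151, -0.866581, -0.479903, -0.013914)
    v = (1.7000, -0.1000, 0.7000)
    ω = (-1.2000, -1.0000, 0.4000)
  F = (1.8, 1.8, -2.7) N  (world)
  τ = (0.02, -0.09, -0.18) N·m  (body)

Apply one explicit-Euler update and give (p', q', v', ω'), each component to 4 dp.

p' = (-1.3640, -2.4080, 0.3560)
q' = (-0.1963, -0.8665, -0.4590, -0.0045)
v' = (1.7480, -0.0520, 0.6280)
ω' = (-1.1680, -1.0761, 0.2528)

(τ − ω×Iω)/I = (0.4000, -0.9514, -1.8400)
new body rate ω' = (-1.1680, -1.0761, 0.2528)
Hamilton product q⊗(0,ω) = (-1.5142346, -0.0424940, 0.4994802, 0.2362370)
q' = normalize(q + ½dt·q⊗(0,ω)) = (-0.1963, -0.8665, -0.4590, -0.0045)
p' = p + v·dt = (-1.3640, -2.4080, 0.3560)
v + (F/m)dt = (1.7480, -0.0520, 0.6280)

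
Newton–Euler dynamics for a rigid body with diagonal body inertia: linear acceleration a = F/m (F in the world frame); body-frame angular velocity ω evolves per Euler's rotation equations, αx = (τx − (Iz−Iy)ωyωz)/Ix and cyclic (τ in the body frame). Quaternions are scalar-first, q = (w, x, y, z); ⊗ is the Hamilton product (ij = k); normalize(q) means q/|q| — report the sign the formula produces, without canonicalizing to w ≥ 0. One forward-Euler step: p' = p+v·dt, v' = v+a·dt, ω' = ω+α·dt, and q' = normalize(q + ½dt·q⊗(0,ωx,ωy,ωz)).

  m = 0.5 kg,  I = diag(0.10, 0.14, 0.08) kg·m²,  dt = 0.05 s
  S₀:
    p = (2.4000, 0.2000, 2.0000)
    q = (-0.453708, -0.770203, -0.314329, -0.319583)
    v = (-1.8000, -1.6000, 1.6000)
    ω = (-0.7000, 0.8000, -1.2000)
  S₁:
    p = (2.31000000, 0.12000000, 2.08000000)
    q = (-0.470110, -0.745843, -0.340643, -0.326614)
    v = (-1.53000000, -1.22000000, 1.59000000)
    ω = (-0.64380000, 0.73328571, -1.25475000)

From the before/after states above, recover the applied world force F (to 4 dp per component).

Δv = v₁−v₀ = (0.27000000, 0.38000000, -0.01000000)
F = m·Δv/dt = (2.7000, 3.8000, -0.1000)

F = (2.7000, 3.8000, -0.1000)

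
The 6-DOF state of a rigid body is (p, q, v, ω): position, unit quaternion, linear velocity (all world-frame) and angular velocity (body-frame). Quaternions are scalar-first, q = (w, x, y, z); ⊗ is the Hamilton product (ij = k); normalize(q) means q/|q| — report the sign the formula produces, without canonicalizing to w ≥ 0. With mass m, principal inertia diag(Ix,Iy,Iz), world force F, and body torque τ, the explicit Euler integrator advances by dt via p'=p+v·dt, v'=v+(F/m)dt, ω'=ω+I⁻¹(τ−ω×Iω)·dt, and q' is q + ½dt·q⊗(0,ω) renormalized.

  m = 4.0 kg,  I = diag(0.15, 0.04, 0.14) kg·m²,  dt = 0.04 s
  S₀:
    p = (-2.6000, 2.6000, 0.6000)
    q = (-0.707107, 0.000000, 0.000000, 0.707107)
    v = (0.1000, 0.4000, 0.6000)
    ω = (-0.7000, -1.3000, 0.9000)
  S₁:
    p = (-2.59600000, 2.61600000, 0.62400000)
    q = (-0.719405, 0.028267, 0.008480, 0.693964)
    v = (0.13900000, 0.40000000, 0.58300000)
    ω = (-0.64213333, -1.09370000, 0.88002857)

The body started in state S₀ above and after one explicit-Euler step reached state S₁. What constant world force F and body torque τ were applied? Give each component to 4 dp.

Δv = v₁−v₀ = (0.03900000, 0.00000000, -0.01700000)
applied force F = (3.9000, 0.0000, -1.7000)
Δω = ω₁−ω₀ = (0.05786667, 0.20630000, -0.01997143)
I·α + gyro = (0.1000, 0.2000, -0.1700)

F = (3.9000, 0.0000, -1.7000)
τ = (0.1000, 0.2000, -0.1700)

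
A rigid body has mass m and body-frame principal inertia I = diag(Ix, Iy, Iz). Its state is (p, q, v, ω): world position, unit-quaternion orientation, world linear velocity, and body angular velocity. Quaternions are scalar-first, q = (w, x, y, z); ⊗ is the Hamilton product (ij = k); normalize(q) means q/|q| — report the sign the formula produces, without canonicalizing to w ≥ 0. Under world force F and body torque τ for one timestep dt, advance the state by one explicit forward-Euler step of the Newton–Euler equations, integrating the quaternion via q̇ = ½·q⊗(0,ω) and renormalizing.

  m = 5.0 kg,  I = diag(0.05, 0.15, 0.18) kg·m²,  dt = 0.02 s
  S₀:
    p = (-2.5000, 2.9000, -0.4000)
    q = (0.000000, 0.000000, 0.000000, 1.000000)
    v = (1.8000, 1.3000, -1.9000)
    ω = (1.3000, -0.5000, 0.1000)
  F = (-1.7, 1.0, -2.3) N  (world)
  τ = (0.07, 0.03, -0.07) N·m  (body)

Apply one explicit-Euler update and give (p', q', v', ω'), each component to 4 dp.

p' = (-2.4640, 2.9260, -0.4380)
q' = (-0.0010, 0.0050, 0.0130, 0.9999)
v' = (1.7932, 1.3040, -1.9092)
ω' = (1.3286, -0.4937, 0.0994)

gyro term ω×Iω = (-0.0015, -0.0169, -0.0650)
(τ − ω×Iω)/I = (1.4300, 0.3127, -0.0278)
new body rate ω' = (1.3286, -0.4937, 0.0994)
q⊗(0,ω) = (-0.1000000, 0.5000000, 1.3000000, 0.0000000)
q' = normalize(q + ½dt·q⊗(0,ω)) = (-0.0010, 0.0050, 0.0130, 0.9999)
new position p' = (-2.4640, 2.9260, -0.4380)
v + (F/m)dt = (1.7932, 1.3040, -1.9092)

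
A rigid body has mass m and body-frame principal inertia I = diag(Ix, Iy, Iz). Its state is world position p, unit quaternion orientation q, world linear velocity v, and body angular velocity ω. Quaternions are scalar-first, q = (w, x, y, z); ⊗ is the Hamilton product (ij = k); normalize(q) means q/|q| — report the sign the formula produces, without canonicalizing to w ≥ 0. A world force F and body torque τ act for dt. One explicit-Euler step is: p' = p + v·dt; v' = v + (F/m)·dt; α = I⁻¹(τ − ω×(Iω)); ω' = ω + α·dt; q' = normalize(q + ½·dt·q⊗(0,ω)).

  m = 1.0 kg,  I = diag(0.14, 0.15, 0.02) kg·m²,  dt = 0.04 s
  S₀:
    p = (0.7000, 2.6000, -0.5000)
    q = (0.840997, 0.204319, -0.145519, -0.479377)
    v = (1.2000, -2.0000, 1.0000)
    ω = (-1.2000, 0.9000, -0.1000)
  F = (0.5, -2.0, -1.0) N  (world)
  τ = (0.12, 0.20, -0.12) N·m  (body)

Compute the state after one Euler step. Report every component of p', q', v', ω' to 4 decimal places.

p' = (0.7480, 2.5200, -0.4600)
q' = (0.8472, 0.1930, -0.1184, -0.4807)
v' = (1.2200, -2.0800, 0.9600)
ω' = (-1.1691, 0.9495, -0.3184)

precession coupling ω×(Iω) = (0.0117, 0.0144, -0.0108)
angular accel α = (0.7736, 1.2373, -5.4600)
new body rate ω' = (-1.1691, 0.9495, -0.3184)
2q̇ = q⊗(0,ω) = (0.3282122, -0.5632052, 1.3525816, -0.0748354)
q + ½dt·q⊗(0,ω), renormalized = (0.8472, 0.1930, -0.1184, -0.4807)
a = (0.5000, -2.0000, -1.0000)
p + v·dt = (0.7480, 2.5200, -0.4600)
v' = v + a·dt = (1.2200, -2.0800, 0.9600)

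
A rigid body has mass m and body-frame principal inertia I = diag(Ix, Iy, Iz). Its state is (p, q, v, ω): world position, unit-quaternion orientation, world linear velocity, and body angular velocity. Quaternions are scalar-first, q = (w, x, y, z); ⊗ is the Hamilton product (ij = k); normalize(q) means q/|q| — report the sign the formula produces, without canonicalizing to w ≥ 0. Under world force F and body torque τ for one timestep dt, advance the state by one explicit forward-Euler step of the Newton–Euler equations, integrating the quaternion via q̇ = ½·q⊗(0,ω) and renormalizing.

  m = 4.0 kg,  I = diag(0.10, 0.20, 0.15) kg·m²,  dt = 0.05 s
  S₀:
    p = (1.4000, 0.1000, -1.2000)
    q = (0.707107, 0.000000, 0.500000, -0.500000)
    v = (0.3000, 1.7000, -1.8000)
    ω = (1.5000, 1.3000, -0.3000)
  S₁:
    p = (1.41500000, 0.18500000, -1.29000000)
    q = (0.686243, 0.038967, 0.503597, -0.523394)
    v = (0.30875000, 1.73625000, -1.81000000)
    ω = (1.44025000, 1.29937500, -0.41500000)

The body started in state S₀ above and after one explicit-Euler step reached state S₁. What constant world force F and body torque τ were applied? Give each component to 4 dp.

F = (0.7000, 2.9000, -0.8000)
τ = (-0.1000, 0.0200, -0.1500)

rate change Δω = (-0.05975000, -0.00062500, -0.11500000)
precession coupling = (0.0195, 0.0225, 0.1950)
applied torque τ = (-0.1000, 0.0200, -0.1500)
v₁ − v₀ = (0.00875000, 0.03625000, -0.01000000)
m·(v₁−v₀)/dt = (0.7000, 2.9000, -0.8000)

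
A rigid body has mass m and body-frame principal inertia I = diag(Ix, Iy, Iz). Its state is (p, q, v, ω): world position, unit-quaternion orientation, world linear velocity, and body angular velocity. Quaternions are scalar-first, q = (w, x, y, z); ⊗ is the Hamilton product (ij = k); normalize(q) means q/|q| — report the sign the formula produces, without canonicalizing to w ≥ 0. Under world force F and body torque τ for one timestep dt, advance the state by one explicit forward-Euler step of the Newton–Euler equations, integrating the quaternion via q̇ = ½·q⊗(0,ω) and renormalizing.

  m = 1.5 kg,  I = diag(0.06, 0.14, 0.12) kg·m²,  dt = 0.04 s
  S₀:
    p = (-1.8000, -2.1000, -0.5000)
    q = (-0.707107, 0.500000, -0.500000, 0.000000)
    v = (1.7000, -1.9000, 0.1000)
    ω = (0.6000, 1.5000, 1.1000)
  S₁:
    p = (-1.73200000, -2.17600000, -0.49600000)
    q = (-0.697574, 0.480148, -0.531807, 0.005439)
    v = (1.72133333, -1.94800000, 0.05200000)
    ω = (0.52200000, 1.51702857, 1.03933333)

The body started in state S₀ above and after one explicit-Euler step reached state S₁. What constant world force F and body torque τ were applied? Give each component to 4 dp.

Δv = v₁−v₀ = (0.02133333, -0.04800000, -0.04800000)
applied force F = (0.8000, -1.8000, -1.8000)
ω₁ − ω₀ = (-0.07800000, 0.01702857, -0.06066667)
precession coupling = (-0.0330, -0.0396, 0.0720)
I·α + gyro = (-0.1500, 0.0200, -0.1100)

F = (0.8000, -1.8000, -1.8000)
τ = (-0.1500, 0.0200, -0.1100)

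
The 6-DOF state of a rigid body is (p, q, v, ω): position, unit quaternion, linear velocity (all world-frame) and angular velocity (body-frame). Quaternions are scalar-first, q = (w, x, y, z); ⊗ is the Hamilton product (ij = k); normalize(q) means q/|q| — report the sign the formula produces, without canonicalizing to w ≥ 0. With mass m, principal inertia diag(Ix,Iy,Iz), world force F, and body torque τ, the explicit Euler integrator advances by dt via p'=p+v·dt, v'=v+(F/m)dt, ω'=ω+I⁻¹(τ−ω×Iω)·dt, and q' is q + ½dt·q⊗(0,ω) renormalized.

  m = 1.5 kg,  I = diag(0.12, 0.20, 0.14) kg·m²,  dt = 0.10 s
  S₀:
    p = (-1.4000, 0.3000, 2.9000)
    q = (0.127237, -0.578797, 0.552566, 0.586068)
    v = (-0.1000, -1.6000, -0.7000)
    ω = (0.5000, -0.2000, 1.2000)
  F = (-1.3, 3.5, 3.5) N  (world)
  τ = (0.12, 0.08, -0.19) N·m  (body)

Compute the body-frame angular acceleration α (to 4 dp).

ω×(Iω) gyroscopic = (0.0144, -0.0120, -0.0080)
α = I⁻¹(τ − ω×Iω) = (0.8800, 0.4600, -1.3000)

α = (0.8800, 0.4600, -1.3000)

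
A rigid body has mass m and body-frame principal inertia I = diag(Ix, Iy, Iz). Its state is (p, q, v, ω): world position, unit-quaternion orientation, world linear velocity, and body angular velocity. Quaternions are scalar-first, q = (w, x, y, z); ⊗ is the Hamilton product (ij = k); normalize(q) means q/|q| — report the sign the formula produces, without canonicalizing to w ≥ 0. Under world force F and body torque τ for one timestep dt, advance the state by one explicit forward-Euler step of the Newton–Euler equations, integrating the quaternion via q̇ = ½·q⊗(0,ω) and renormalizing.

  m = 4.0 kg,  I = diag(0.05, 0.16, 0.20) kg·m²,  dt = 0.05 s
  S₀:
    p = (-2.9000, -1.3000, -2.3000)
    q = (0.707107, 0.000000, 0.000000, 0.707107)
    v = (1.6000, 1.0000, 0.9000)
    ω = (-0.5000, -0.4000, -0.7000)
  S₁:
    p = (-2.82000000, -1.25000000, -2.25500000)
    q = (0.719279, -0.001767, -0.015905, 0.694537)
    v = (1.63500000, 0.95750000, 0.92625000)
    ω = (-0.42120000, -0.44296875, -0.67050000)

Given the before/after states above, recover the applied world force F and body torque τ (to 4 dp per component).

F = (2.8000, -3.4000, 2.1000)
τ = (0.0900, -0.1900, 0.1400)

ω₁ − ω₀ = (0.07880000, -0.04296875, 0.02950000)
I·α + gyro = (0.0900, -0.1900, 0.1400)
Δv = v₁−v₀ = (0.03500000, -0.04250000, 0.02625000)
F = m·Δv/dt = (2.8000, -3.4000, 2.1000)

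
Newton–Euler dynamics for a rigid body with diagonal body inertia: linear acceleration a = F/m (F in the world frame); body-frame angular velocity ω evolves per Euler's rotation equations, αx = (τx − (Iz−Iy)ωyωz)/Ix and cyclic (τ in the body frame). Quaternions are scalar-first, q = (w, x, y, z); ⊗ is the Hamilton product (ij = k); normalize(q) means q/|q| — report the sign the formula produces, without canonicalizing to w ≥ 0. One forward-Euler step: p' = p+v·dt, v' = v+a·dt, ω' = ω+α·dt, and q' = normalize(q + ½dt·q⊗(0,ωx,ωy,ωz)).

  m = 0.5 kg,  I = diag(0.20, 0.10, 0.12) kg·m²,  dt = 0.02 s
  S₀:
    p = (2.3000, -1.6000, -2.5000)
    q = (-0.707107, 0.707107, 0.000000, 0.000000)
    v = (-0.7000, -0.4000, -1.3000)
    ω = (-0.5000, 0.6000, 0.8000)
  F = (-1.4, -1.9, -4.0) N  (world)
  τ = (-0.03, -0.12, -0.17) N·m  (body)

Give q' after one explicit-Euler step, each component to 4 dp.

Hamilton product q⊗(0,ω) = (0.3535535, 0.3535535, -0.9899498, -0.1414214)
q' = normalize(q + ½dt·q⊗(0,ω)) = (-0.7035, 0.7106, -0.0099, -0.0014)

q' = (-0.7035, 0.7106, -0.0099, -0.0014)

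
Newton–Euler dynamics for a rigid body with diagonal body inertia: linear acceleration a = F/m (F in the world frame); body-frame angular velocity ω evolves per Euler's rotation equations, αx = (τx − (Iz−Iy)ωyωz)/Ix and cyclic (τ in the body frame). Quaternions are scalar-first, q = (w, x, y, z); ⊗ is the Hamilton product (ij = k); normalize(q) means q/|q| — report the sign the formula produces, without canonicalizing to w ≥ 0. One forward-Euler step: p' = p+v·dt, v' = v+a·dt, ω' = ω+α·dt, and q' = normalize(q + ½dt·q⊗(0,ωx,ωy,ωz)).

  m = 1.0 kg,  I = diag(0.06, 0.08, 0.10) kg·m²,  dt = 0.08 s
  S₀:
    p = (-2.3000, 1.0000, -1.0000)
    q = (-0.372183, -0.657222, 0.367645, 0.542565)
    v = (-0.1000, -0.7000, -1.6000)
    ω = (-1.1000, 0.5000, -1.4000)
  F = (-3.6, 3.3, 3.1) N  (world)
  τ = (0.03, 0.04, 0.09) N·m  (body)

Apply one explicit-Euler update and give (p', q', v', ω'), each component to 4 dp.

p' = (-2.3080, 0.9440, -1.1280)
q' = (-0.3770, -0.6705, 0.2987, 0.5649)
v' = (-0.3880, -0.4360, -1.3520)
ω' = (-1.0413, 0.6016, -1.3192)

(τ − ω×Iω)/I = (0.7333, 1.2700, 1.0100)
ω + α·dt = (-1.0413, 0.6016, -1.3192)
2q̇ = q⊗(0,ω) = (-0.1471757, -0.3765842, -1.7030238, 0.5968547)
q + ½dt·q⊗(0,ω), renormalized = (-0.3770, -0.6705, 0.2987, 0.5649)
a = (-3.6000, 3.3000, 3.1000)
p + v·dt = (-2.3080, 0.9440, -1.1280)
new velocity v' = (-0.3880, -0.4360, -1.3520)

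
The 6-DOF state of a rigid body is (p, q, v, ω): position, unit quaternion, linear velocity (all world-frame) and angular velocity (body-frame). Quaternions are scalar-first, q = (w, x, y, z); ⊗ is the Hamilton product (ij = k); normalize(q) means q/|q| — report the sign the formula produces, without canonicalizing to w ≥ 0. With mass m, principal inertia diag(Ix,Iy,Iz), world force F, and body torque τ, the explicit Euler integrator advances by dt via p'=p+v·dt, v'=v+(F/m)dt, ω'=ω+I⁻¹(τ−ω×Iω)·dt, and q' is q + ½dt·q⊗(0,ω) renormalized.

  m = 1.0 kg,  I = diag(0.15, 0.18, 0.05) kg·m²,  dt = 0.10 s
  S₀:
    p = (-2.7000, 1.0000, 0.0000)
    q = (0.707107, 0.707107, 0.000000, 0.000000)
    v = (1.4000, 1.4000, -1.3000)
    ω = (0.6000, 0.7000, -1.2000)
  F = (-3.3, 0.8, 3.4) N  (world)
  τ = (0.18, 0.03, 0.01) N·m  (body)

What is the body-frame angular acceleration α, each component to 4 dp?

α = (0.4720, 0.5667, -0.0520)

ω×(Iω) gyroscopic = (0.1092, -0.0720, 0.0126)
α = I⁻¹(τ − ω×Iω) = (0.4720, 0.5667, -0.0520)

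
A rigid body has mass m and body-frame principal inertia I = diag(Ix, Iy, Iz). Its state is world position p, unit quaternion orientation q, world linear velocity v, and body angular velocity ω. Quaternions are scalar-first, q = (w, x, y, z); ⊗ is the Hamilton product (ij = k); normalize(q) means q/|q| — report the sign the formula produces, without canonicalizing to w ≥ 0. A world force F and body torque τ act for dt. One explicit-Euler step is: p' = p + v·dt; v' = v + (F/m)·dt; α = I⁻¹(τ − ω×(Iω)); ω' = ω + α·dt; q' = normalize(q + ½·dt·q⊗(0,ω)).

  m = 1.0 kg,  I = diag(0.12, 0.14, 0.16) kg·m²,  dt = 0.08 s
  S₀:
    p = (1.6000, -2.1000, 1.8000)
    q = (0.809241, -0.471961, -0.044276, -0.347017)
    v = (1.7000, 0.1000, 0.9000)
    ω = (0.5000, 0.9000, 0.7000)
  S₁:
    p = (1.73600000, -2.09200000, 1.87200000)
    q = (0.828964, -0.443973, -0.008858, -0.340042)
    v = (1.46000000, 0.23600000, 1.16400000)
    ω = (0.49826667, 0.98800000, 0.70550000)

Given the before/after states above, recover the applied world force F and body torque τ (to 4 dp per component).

F = (-3.0000, 1.7000, 3.3000)
τ = (0.0100, 0.1400, 0.0200)

velocity change Δv = (-0.24000000, 0.13600000, 0.26400000)
applied force F = (-3.0000, 1.7000, 3.3000)
rate change Δω = (-0.00173333, 0.08800000, 0.00550000)
ω₀×(Iω₀) = (0.0126, -0.0140, 0.0090)
applied torque τ = (0.0100, 0.1400, 0.0200)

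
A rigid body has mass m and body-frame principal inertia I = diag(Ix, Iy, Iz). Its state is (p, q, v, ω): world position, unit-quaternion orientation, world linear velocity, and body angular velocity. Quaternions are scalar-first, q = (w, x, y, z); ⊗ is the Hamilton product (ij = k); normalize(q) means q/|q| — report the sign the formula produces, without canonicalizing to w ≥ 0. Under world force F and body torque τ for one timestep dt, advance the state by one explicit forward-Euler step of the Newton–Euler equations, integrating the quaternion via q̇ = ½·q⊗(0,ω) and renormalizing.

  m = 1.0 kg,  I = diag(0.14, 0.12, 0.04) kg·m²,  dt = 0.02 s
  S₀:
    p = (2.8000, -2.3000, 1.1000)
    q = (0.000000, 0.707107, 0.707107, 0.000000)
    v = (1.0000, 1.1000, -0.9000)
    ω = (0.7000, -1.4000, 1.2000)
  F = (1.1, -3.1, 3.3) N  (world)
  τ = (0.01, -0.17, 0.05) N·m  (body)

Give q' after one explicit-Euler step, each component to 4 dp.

q' = (0.0049, 0.7155, 0.6985, -0.0148)

q⊗(0,ω) = (0.4949749, 0.8485284, -0.8485284, -1.4849247)
q + ½dt·q⊗(0,ω), renormalized = (0.0049, 0.7155, 0.6985, -0.0148)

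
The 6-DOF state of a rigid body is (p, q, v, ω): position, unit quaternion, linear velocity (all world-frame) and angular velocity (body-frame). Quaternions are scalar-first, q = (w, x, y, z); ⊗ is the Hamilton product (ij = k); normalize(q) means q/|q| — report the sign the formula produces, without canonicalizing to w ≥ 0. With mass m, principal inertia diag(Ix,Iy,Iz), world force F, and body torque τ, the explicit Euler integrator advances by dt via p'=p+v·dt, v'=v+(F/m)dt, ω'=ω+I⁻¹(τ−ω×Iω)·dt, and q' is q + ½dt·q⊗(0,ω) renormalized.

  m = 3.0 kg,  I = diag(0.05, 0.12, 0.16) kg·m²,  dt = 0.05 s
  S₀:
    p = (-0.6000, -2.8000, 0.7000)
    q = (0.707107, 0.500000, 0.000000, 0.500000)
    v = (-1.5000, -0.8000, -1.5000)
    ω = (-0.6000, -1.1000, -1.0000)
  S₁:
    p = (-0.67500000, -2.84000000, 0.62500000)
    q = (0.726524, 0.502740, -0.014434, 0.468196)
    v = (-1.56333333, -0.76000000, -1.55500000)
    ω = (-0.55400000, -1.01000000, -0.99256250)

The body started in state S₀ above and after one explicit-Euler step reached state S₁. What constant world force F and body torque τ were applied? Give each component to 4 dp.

Δω = ω₁−ω₀ = (0.04600000, 0.09000000, 0.00743750)
gyro term ω₀×Iω₀ = (0.0440, -0.0660, 0.0462)
τ = I·(Δω/dt) + ω₀×(Iω₀) = (0.0900, 0.1500, 0.0700)
v₁ − v₀ = (-0.06333333, 0.04000000, -0.05500000)
m·(v₁−v₀)/dt = (-3.8000, 2.4000, -3.3000)

F = (-3.8000, 2.4000, -3.3000)
τ = (0.0900, 0.1500, 0.0700)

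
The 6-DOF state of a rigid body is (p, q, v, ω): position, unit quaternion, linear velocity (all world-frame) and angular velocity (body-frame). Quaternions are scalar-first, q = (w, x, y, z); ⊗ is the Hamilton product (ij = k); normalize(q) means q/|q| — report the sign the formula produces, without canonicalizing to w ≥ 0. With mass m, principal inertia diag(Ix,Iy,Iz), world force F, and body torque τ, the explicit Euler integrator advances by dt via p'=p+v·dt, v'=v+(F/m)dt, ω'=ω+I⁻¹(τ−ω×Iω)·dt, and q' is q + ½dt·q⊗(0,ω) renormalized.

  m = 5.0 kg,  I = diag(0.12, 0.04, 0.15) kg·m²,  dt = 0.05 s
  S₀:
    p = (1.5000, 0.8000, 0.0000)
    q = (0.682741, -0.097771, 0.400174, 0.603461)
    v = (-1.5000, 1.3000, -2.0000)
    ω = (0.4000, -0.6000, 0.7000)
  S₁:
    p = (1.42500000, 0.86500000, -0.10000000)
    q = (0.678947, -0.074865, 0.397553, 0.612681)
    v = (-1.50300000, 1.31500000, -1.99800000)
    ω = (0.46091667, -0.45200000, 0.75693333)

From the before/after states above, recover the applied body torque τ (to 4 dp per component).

rate change Δω = (0.06091667, 0.14800000, 0.05693333)
I·α + gyro = (0.1000, 0.1100, 0.1900)

τ = (0.1000, 0.1100, 0.1900)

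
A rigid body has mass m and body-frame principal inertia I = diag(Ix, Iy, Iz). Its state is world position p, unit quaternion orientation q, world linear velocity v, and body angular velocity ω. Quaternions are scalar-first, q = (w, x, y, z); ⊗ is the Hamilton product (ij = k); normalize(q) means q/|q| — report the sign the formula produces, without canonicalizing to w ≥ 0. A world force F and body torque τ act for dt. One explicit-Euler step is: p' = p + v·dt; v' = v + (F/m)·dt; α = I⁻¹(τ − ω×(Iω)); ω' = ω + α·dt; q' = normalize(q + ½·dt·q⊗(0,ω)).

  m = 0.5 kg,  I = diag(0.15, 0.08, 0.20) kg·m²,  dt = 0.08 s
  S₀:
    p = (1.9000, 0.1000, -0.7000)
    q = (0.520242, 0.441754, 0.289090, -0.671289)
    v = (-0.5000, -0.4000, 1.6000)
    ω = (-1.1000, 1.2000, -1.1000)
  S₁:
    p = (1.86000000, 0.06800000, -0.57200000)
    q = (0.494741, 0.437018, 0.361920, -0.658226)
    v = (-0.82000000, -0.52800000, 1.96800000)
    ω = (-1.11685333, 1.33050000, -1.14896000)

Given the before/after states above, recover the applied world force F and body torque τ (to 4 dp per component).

v₁ − v₀ = (-0.32000000, -0.12800000, 0.36800000)
applied force F = (-2.0000, -0.8000, 2.3000)
rate change Δω = (-0.01685333, 0.13050000, -0.04896000)
precession coupling = (-0.1584, -0.0605, 0.0924)
I·α + gyro = (-0.1900, 0.0700, -0.0300)

F = (-2.0000, -0.8000, 2.3000)
τ = (-0.1900, 0.0700, -0.0300)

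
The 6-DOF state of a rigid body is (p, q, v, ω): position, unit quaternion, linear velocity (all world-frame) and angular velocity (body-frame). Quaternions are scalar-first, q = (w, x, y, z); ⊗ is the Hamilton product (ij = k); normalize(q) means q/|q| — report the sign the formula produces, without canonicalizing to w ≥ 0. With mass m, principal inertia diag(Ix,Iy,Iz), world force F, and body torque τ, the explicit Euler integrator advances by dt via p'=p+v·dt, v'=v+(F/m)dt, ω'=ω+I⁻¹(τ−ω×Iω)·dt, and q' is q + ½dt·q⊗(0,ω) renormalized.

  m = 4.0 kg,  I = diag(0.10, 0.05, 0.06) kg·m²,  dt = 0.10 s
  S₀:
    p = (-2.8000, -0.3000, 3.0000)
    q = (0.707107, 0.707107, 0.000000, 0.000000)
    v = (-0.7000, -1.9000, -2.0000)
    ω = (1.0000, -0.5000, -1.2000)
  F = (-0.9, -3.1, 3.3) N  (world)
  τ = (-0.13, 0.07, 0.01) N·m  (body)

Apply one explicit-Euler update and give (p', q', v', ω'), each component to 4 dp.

precession coupling ω×(Iω) = (0.0060, -0.0480, 0.0250)
(τ − ω×Iω)/I = (-1.3600, 2.3600, -0.2500)
new body rate ω' = (0.8640, -0.2640, -1.2250)
q⊗(0,ω) = (-0.7071070, 0.7071070, 0.4949749, -1.2020819)
updated quaternion q' = (0.6695, 0.7400, 0.0247, -0.0599)
a = F/m = (-0.2250, -0.7750, 0.8250)
new position p' = (-2.8700, -0.4900, 2.8000)
v' = v + a·dt = (-0.7225, -1.9775, -1.9175)

p' = (-2.8700, -0.4900, 2.8000)
q' = (0.6695, 0.7400, 0.0247, -0.0599)
v' = (-0.7225, -1.9775, -1.9175)
ω' = (0.8640, -0.2640, -1.2250)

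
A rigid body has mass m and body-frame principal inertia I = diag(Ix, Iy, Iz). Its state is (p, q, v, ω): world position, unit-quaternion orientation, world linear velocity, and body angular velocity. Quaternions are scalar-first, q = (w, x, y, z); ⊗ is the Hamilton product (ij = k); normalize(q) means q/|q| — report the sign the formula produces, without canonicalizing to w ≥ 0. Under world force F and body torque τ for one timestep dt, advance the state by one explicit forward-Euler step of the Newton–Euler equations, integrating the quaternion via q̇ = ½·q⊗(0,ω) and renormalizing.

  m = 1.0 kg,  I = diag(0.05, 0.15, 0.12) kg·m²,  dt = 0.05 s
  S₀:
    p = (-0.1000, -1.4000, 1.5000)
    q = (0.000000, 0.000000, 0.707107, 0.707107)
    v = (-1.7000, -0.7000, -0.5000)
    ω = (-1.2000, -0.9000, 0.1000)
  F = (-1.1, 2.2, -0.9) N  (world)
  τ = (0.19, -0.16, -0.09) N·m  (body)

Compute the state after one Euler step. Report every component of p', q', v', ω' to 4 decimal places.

a = F/m = (-1.1000, 2.2000, -0.9000)
p' = p + v·dt = (-0.1850, -1.4350, 1.4750)
new velocity v' = (-1.7550, -0.5900, -0.5450)
precession coupling ω×(Iω) = (0.0027, 0.0084, 0.1080)
angular accel α = (3.7460, -1.1227, -1.6500)
new body rate ω' = (-1.0127, -0.9561, 0.0175)
2q̇ = q⊗(0,ω) = (0.5656856, 0.7071070, -0.8485284, 0.8485284)
updated quaternion q' = (0.0141, 0.0177, 0.6854, 0.7278)

p' = (-0.1850, -1.4350, 1.4750)
q' = (0.0141, 0.0177, 0.6854, 0.7278)
v' = (-1.7550, -0.5900, -0.5450)
ω' = (-1.0127, -0.9561, 0.0175)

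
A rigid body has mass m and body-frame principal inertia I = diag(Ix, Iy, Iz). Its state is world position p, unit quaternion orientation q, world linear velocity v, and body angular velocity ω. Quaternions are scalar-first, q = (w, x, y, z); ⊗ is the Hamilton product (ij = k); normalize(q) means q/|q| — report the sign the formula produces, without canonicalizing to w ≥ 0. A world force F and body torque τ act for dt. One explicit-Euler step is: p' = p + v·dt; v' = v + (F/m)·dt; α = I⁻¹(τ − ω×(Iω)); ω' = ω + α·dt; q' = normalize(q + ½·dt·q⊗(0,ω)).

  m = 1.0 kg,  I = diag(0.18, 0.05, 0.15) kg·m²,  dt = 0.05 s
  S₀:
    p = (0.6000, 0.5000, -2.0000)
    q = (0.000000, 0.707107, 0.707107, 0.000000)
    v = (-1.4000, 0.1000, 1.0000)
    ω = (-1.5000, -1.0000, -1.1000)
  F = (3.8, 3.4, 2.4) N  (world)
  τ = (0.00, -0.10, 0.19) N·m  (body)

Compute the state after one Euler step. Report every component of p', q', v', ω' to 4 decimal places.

p' = (0.5300, 0.5050, -1.9500)
q' = (0.0441, 0.6867, 0.7255, 0.0088)
v' = (-1.2100, 0.2700, 1.1200)
ω' = (-1.5306, -1.1495, -0.9717)

ω×(Iω) gyroscopic = (0.1100, 0.0495, -0.1950)
angular accel α = (-0.6111, -2.9900, 2.5667)
ω + α·dt = (-1.5306, -1.1495, -0.9717)
Hamilton product q⊗(0,ω) = (1.7677675, -0.7778177, 0.7778177, 0.3535535)
updated quaternion q' = (0.0441, 0.6867, 0.7255, 0.0088)
new position p' = (0.5300, 0.5050, -1.9500)
new velocity v' = (-1.2100, 0.2700, 1.1200)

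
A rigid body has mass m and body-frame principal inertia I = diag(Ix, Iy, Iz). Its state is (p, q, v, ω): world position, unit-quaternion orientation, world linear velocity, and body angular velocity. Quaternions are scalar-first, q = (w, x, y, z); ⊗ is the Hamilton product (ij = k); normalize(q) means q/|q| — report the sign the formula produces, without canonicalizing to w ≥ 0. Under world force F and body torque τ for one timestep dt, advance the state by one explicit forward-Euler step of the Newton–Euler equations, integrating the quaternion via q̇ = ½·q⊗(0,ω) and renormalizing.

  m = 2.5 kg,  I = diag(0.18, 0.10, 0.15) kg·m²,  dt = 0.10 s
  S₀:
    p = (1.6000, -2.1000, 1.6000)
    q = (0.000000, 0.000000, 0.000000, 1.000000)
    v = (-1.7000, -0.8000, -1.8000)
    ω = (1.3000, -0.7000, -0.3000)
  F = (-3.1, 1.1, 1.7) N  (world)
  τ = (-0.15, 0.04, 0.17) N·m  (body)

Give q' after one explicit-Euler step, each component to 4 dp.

2q̇ = q⊗(0,ω) = (0.3000000, 0.7000000, 1.3000000, 0.0000000)
q' = normalize(q + ½dt·q⊗(0,ω)) = (0.0150, 0.0349, 0.0648, 0.9972)

q' = (0.0150, 0.0349, 0.0648, 0.9972)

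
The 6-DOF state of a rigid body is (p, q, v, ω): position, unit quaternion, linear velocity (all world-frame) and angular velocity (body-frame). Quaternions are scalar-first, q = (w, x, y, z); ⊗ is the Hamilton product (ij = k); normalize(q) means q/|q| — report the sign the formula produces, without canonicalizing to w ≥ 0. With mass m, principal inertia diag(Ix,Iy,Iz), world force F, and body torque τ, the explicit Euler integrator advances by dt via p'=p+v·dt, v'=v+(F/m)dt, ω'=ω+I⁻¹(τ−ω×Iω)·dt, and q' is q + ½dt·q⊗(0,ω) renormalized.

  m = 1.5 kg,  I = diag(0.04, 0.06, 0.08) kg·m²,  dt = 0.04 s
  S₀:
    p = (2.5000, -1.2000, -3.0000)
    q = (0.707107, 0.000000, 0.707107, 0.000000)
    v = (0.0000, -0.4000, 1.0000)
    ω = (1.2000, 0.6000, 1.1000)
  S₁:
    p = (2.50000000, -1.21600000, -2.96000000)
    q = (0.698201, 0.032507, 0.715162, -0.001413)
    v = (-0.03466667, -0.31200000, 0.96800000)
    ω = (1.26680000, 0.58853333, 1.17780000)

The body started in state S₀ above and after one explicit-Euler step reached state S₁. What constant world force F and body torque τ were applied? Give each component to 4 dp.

F = (-1.3000, 3.3000, -1.2000)
τ = (0.0800, -0.0700, 0.1700)

Δω = ω₁−ω₀ = (0.06680000, -0.01146667, 0.07780000)
applied torque τ = (0.0800, -0.0700, 0.1700)
v₁ − v₀ = (-0.03466667, 0.08800000, -0.03200000)
applied force F = (-1.3000, 3.3000, -1.2000)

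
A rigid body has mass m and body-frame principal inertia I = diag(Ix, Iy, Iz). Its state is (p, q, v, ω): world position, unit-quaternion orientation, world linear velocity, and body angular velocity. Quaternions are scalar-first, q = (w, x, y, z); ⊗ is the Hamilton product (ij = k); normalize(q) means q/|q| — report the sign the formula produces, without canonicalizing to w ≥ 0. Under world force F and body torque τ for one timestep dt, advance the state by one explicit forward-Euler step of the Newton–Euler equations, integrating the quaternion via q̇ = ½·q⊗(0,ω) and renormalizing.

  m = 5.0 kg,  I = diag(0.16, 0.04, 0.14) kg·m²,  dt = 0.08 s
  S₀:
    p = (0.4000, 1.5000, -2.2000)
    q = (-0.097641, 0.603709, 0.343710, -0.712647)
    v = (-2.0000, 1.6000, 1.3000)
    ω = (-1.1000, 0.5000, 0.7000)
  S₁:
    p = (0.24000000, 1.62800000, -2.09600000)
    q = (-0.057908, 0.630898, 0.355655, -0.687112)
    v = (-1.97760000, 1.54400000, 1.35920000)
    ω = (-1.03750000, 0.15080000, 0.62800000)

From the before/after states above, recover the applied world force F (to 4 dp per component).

F = (1.4000, -3.5000, 3.7000)

Δv = v₁−v₀ = (0.02240000, -0.05600000, 0.05920000)
applied force F = (1.4000, -3.5000, 3.7000)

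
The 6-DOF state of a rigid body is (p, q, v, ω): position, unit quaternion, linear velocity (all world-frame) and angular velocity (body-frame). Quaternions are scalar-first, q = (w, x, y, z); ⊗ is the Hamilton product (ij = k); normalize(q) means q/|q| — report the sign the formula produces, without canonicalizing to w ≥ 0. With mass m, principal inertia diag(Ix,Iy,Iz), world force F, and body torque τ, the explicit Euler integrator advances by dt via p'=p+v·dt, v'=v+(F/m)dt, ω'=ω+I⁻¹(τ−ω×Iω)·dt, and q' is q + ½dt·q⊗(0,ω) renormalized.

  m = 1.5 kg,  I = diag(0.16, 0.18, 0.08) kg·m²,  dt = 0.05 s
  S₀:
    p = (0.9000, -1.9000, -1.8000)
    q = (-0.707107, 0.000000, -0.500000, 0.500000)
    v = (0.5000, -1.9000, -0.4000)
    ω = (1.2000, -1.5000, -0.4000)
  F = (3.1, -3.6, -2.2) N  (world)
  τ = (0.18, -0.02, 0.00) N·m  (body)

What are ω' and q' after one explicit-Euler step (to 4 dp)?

ω' = (1.2750, -1.4949, -0.3775)
q' = (-0.7200, 0.0025, -0.4579, 0.5214)

angular accel α = (1.5000, 0.1022, 0.4500)
new body rate ω' = (1.2750, -1.4949, -0.3775)
q⊗(0,ω) = (-0.5500000, 0.1014716, 1.6606605, 0.8828428)
q + ½dt·q⊗(0,ω), renormalized = (-0.7200, 0.0025, -0.4579, 0.5214)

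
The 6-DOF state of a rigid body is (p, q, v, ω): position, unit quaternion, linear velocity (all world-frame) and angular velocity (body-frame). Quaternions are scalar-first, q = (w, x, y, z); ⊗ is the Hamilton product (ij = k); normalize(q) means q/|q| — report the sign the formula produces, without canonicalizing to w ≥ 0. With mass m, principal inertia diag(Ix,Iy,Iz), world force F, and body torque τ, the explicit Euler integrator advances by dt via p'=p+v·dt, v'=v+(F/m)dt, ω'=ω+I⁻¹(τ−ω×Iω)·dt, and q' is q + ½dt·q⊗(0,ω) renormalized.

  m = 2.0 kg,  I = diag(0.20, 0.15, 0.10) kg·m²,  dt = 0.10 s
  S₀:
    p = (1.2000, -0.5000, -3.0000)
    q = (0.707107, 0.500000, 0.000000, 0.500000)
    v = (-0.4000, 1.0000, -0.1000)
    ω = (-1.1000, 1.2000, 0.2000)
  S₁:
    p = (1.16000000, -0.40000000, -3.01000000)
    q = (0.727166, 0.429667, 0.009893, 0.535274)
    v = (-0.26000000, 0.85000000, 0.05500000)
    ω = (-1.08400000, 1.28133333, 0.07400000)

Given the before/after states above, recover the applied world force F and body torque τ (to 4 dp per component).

velocity change Δv = (0.14000000, -0.15000000, 0.15500000)
F = m·Δv/dt = (2.8000, -3.0000, 3.1000)
rate change Δω = (0.01600000, 0.08133333, -0.12600000)
precession coupling = (-0.0120, -0.0220, 0.0660)
I·α + gyro = (0.0200, 0.1000, -0.0600)

F = (2.8000, -3.0000, 3.1000)
τ = (0.0200, 0.1000, -0.0600)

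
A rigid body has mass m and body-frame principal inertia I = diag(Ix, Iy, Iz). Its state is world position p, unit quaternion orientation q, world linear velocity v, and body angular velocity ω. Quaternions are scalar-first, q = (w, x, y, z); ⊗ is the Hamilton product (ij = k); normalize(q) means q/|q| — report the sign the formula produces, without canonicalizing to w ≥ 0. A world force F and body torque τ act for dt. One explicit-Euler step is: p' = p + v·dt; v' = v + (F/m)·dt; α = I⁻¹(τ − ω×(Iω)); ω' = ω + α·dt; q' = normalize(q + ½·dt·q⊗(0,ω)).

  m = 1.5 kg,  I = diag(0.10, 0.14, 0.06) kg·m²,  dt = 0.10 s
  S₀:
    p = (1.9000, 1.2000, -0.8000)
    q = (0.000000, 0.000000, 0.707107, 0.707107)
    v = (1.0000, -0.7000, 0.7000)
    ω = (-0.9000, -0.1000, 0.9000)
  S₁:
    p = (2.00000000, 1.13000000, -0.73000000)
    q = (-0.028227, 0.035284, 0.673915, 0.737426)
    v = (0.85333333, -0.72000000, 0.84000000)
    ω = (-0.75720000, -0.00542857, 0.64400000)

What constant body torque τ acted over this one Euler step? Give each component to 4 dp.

ω₁ − ω₀ = (0.14280000, 0.09457143, -0.25600000)
gyro term ω₀×Iω₀ = (0.0072, -0.0324, 0.0036)
applied torque τ = (0.1500, 0.1000, -0.1500)

τ = (0.1500, 0.1000, -0.1500)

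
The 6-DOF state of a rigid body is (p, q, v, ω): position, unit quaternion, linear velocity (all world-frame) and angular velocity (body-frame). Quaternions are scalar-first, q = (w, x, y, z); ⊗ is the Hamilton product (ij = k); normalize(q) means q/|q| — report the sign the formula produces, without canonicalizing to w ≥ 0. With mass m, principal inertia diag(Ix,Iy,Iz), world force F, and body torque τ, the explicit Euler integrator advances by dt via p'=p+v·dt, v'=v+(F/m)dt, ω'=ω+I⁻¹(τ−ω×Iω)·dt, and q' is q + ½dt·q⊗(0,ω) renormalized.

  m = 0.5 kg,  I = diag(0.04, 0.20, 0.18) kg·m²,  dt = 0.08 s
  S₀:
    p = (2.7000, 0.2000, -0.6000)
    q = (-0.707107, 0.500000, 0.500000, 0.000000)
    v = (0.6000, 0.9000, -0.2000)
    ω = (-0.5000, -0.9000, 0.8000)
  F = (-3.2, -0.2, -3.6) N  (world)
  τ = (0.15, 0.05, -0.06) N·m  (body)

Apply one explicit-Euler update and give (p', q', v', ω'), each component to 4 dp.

a = (-6.4000, -0.4000, -7.2000)
new position p' = (2.7480, 0.2720, -0.6160)
v + (F/m)dt = (0.0880, 0.8680, -0.7760)
(τ − ω×Iω)/I = (3.3900, -0.0300, -0.7333)
new body rate ω' = (-0.2288, -0.9024, 0.7413)
q⊗(0,ω) = (0.7000000, 0.7535535, 0.2363963, -0.7656856)
q + ½dt·q⊗(0,ω), renormalized = (-0.6782, 0.5294, 0.5088, -0.0306)

p' = (2.7480, 0.2720, -0.6160)
q' = (-0.6782, 0.5294, 0.5088, -0.0306)
v' = (0.0880, 0.8680, -0.7760)
ω' = (-0.2288, -0.9024, 0.7413)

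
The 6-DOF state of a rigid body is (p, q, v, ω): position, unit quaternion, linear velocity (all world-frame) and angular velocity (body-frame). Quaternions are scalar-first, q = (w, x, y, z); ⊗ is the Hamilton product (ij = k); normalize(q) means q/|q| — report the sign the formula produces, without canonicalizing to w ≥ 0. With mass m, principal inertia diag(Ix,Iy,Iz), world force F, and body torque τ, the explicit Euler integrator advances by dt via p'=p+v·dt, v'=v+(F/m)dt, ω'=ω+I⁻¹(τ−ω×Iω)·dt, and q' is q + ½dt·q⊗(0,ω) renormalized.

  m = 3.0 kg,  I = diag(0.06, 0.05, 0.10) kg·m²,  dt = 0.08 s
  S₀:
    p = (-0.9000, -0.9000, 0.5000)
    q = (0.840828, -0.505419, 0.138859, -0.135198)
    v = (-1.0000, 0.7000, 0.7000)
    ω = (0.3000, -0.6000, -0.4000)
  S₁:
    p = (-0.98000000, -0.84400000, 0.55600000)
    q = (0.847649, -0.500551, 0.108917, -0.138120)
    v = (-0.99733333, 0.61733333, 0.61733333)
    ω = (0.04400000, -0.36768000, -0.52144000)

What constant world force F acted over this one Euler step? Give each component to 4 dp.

F = (0.1000, -3.1000, -3.1000)

Δv = v₁−v₀ = (0.00266667, -0.08266667, -0.08266667)
m·(v₁−v₀)/dt = (0.1000, -3.1000, -3.1000)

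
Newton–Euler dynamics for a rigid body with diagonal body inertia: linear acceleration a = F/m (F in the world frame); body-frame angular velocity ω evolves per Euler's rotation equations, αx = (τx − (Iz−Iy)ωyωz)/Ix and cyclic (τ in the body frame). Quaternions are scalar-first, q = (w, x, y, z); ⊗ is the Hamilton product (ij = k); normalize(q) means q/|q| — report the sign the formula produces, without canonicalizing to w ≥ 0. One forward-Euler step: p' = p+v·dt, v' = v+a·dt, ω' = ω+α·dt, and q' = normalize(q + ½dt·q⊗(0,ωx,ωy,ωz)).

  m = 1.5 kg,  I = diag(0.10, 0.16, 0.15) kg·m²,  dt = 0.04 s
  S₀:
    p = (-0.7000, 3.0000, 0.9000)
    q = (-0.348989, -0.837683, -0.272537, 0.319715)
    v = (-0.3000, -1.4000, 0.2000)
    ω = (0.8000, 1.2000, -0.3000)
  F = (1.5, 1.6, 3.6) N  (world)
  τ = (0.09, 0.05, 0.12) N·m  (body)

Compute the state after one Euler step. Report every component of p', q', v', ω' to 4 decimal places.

p' = (-0.7120, 2.9440, 0.9080)
q' = (-0.3270, -0.8489, -0.2807, 0.3059)
v' = (-0.2600, -1.3573, 0.2960)
ω' = (0.8346, 1.2095, -0.2834)

gyro term ω×Iω = (0.0036, 0.0120, 0.0576)
(τ − ω×Iω)/I = (0.8640, 0.2375, 0.4160)
ω' = ω + α·dt = (0.8346, 1.2095, -0.2834)
q⊗(0,ω) = (1.0931053, -0.5810881, -0.4143197, -0.6824933)
q + ½dt·q⊗(0,ω), renormalized = (-0.3270, -0.8489, -0.2807, 0.3059)
a = (1.0000, 1.0667, 2.4000)
p + v·dt = (-0.7120, 2.9440, 0.9080)
new velocity v' = (-0.2600, -1.3573, 0.2960)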